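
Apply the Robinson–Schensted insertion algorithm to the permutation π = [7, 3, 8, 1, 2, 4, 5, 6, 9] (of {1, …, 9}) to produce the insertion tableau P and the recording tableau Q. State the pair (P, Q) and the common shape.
P = [1, 2, 4, 5, 6, 9] / [3, 8] / [7];  Q = [1, 3, 6, 7, 8, 9] / [2, 5] / [4];  common shape = (6, 2, 1)

Row-insert the values π_1, π_2, … into P one at a time, bumping the leftmost entry strictly greater than the inserted value down to the next row. The recording tableau Q records, in position (i, j), the step at which that cell was added to P.
  Insert 7 (step 1): P = [7];  Q = [1]
  Insert 3 (step 2): P = [3] / [7];  Q = [1] / [2]
  Insert 8 (step 3): P = [3, 8] / [7];  Q = [1, 3] / [2]
  Insert 1 (step 4): P = [1, 8] / [3] / [7];  Q = [1, 3] / [2] / [4]
  Insert 2 (step 5): P = [1, 2] / [3, 8] / [7];  Q = [1, 3] / [2, 5] / [4]
  Insert 4 (step 6): P = [1, 2, 4] / [3, 8] / [7];  Q = [1, 3, 6] / [2, 5] / [4]
  Insert 5 (step 7): P = [1, 2, 4, 5] / [3, 8] / [7];  Q = [1, 3, 6, 7] / [2, 5] / [4]
  Insert 6 (step 8): P = [1, 2, 4, 5, 6] / [3, 8] / [7];  Q = [1, 3, 6, 7, 8] / [2, 5] / [4]
  Insert 9 (step 9): P = [1, 2, 4, 5, 6, 9] / [3, 8] / [7];  Q = [1, 3, 6, 7, 8, 9] / [2, 5] / [4]
Final shape: (6, 2, 1).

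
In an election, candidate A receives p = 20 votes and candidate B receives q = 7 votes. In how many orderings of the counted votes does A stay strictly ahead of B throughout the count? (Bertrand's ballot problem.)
Strict-lead orderings = 427570

Total orderings of the 27 votes with 20 for A: C(27, 20) = 888030. By the Bertrand ballot formula (Cycle Lemma / reflection principle), the number of orderings in which A is strictly ahead of B throughout is (p − q)/(p + q) · C(p + q, p) = (20 − 7)/(20 + 7) · 888030 = 427570.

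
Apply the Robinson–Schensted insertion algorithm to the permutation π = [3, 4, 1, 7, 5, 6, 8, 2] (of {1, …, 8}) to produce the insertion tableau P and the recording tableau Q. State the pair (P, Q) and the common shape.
P = [1, 2, 5, 6, 8] / [3, 4] / [7];  Q = [1, 2, 4, 6, 7] / [3, 5] / [8];  common shape = (5, 2, 1)

Row-insert the values π_1, π_2, … into P one at a time, bumping the leftmost entry strictly greater than the inserted value down to the next row. The recording tableau Q records, in position (i, j), the step at which that cell was added to P.
  Insert 3 (step 1): P = [3];  Q = [1]
  Insert 4 (step 2): P = [3, 4];  Q = [1, 2]
  Insert 1 (step 3): P = [1, 4] / [3];  Q = [1, 2] / [3]
  Insert 7 (step 4): P = [1, 4, 7] / [3];  Q = [1, 2, 4] / [3]
  Insert 5 (step 5): P = [1, 4, 5] / [3, 7];  Q = [1, 2, 4] / [3, 5]
  Insert 6 (step 6): P = [1, 4, 5, 6] / [3, 7];  Q = [1, 2, 4, 6] / [3, 5]
  Insert 8 (step 7): P = [1, 4, 5, 6, 8] / [3, 7];  Q = [1, 2, 4, 6, 7] / [3, 5]
  Insert 2 (step 8): P = [1, 2, 5, 6, 8] / [3, 4] / [7];  Q = [1, 2, 4, 6, 7] / [3, 5] / [8]
Final shape: (5, 2, 1).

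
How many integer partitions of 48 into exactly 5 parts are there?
p(48, 5 parts) = 2233

Partitions of n into exactly k parts are in bijection with partitions of n − k into at most k parts (subtract 1 from each part). So p(48, exactly 5) = p(43, parts ≤ 5). Computing via the recurrence p(m, j) = p(m, j−1) + p(m−j, j) gives 2233.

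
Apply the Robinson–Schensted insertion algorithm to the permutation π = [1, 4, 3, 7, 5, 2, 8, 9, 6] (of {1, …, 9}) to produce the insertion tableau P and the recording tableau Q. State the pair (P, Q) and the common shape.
P = [1, 2, 5, 6, 9] / [3, 7, 8] / [4];  Q = [1, 2, 4, 7, 8] / [3, 5, 9] / [6];  common shape = (5, 3, 1)

Row-insert the values π_1, π_2, … into P one at a time, bumping the leftmost entry strictly greater than the inserted value down to the next row. The recording tableau Q records, in position (i, j), the step at which that cell was added to P.
  Insert 1 (step 1): P = [1];  Q = [1]
  Insert 4 (step 2): P = [1, 4];  Q = [1, 2]
  Insert 3 (step 3): P = [1, 3] / [4];  Q = [1, 2] / [3]
  Insert 7 (step 4): P = [1, 3, 7] / [4];  Q = [1, 2, 4] / [3]
  Insert 5 (step 5): P = [1, 3, 5] / [4, 7];  Q = [1, 2, 4] / [3, 5]
  Insert 2 (step 6): P = [1, 2, 5] / [3, 7] / [4];  Q = [1, 2, 4] / [3, 5] / [6]
  Insert 8 (step 7): P = [1, 2, 5, 8] / [3, 7] / [4];  Q = [1, 2, 4, 7] / [3, 5] / [6]
  Insert 9 (step 8): P = [1, 2, 5, 8, 9] / [3, 7] / [4];  Q = [1, 2, 4, 7, 8] / [3, 5] / [6]
  Insert 6 (step 9): P = [1, 2, 5, 6, 9] / [3, 7, 8] / [4];  Q = [1, 2, 4, 7, 8] / [3, 5, 9] / [6]
Final shape: (5, 3, 1).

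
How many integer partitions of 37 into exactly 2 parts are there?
p(37, 2 parts) = 18

Partitions of n into exactly k parts are in bijection with partitions of n − k into at most k parts (subtract 1 from each part). So p(37, exactly 2) = p(35, parts ≤ 2). Computing via the recurrence p(m, j) = p(m, j−1) + p(m−j, j) gives 18.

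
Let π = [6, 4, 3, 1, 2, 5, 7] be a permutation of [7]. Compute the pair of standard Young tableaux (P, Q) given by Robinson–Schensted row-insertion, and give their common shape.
P = [1, 2, 5, 7] / [3] / [4] / [6];  Q = [1, 5, 6, 7] / [2] / [3] / [4];  common shape = (4, 1, 1, 1)

Row-insert the values π_1, π_2, … into P one at a time, bumping the leftmost entry strictly greater than the inserted value down to the next row. The recording tableau Q records, in position (i, j), the step at which that cell was added to P.
  Insert 6 (step 1): P = [6];  Q = [1]
  Insert 4 (step 2): P = [4] / [6];  Q = [1] / [2]
  Insert 3 (step 3): P = [3] / [4] / [6];  Q = [1] / [2] / [3]
  Insert 1 (step 4): P = [1] / [3] / [4] / [6];  Q = [1] / [2] / [3] / [4]
  Insert 2 (step 5): P = [1, 2] / [3] / [4] / [6];  Q = [1, 5] / [2] / [3] / [4]
  Insert 5 (step 6): P = [1, 2, 5] / [3] / [4] / [6];  Q = [1, 5, 6] / [2] / [3] / [4]
  Insert 7 (step 7): P = [1, 2, 5, 7] / [3] / [4] / [6];  Q = [1, 5, 6, 7] / [2] / [3] / [4]
Final shape: (4, 1, 1, 1).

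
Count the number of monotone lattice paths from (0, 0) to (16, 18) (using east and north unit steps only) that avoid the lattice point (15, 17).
Number of paths = 1072515990

Total paths from (0, 0) to (16, 18): C(34, 16) = 2203961430. Paths through (15, 17): (paths (0, 0) → (15, 17)) × (paths (15, 17) → (16, 18)) = C(32, 15) · C(2, 1) = 565722720 · 2 = 1131445440. Avoidance count = 2203961430 − 1131445440 = 1072515990.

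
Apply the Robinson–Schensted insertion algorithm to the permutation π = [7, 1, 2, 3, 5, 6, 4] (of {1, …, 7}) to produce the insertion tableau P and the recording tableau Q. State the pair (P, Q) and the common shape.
P = [1, 2, 3, 4, 6] / [5] / [7];  Q = [1, 3, 4, 5, 6] / [2] / [7];  common shape = (5, 1, 1)

Row-insert the values π_1, π_2, … into P one at a time, bumping the leftmost entry strictly greater than the inserted value down to the next row. The recording tableau Q records, in position (i, j), the step at which that cell was added to P.
  Insert 7 (step 1): P = [7];  Q = [1]
  Insert 1 (step 2): P = [1] / [7];  Q = [1] / [2]
  Insert 2 (step 3): P = [1, 2] / [7];  Q = [1, 3] / [2]
  Insert 3 (step 4): P = [1, 2, 3] / [7];  Q = [1, 3, 4] / [2]
  Insert 5 (step 5): P = [1, 2, 3, 5] / [7];  Q = [1, 3, 4, 5] / [2]
  Insert 6 (step 6): P = [1, 2, 3, 5, 6] / [7];  Q = [1, 3, 4, 5, 6] / [2]
  Insert 4 (step 7): P = [1, 2, 3, 4, 6] / [5] / [7];  Q = [1, 3, 4, 5, 6] / [2] / [7]
Final shape: (5, 1, 1).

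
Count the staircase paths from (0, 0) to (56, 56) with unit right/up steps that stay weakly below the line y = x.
C_56 = 6852456927844873497549658464312

These NE paths below the diagonal are counted by the Catalan number C_n = (1/(n + 1)) · C(2n, n). For n = 56: C_56 = (1/57) · C(112, 56) = 390590044887157789360330532465784/57 = 6852456927844873497549658464312.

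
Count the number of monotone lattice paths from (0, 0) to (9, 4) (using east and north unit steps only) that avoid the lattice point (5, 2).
Number of paths = 400

Total paths from (0, 0) to (9, 4): C(13, 9) = 715. Paths through (5, 2): (paths (0, 0) → (5, 2)) × (paths (5, 2) → (9, 4)) = C(7, 5) · C(6, 4) = 21 · 15 = 315. Avoidance count = 715 − 315 = 400.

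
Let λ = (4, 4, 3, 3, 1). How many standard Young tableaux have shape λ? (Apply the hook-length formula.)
# SYT of shape (4, 4, 3, 3, 1) = 81081

Hook-length formula: f^λ = n! / Π hook(c), product over all cells c of the Young diagram. For λ = (4, 4, 3, 3, 1), n = 15 boxes. Hook lengths by row (left-to-right, top-to-bottom): [8, 6, 5, 2]; [7, 5, 4, 1]; [5, 3, 2]; [4, 2, 1]; [1]. Product of hooks = 16128000. So f^λ = 15! / 16128000 = 1307674368000 / 16128000 = 81081.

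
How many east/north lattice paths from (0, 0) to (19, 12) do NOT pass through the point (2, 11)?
Number of paths = 141119121

Total paths from (0, 0) to (19, 12): C(31, 19) = 141120525. Paths through (2, 11): (paths (0, 0) → (2, 11)) × (paths (2, 11) → (19, 12)) = C(13, 2) · C(18, 17) = 78 · 18 = 1404. Avoidance count = 141120525 − 1404 = 141119121.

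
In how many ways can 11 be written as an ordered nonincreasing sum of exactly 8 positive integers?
p(11, 8 parts) = 3

Partitions of n into exactly k parts ↔ partitions of n − k into at most k parts (subtract 1 from each part). For n = 11, k = 8, the partitions are: 4+1+1+1+1+1+1+1, 3+2+1+1+1+1+1+1, 2+2+2+1+1+1+1+1. Count = 3.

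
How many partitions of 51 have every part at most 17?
p(51, parts ≤ 17) = 187013

Use the recurrence p(n, m) = p(n, m−1) + p(n−m, m): either the largest part is < m (count p(n, m−1)) or the largest part is exactly m (remove one copy of m, count p(n−m, m)). With p(0, ·) = 1 this gives p(51, parts ≤ 17) = 187013. (By conjugating Young diagrams, this also counts partitions of 51 into at most 17 parts.)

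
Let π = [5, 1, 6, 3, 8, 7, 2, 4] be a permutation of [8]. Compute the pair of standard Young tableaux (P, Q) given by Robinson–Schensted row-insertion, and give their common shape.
P = [1, 2, 4] / [3, 6, 7] / [5, 8];  Q = [1, 3, 5] / [2, 4, 6] / [7, 8];  common shape = (3, 3, 2)

Row-insert the values π_1, π_2, … into P one at a time, bumping the leftmost entry strictly greater than the inserted value down to the next row. The recording tableau Q records, in position (i, j), the step at which that cell was added to P.
  Insert 5 (step 1): P = [5];  Q = [1]
  Insert 1 (step 2): P = [1] / [5];  Q = [1] / [2]
  Insert 6 (step 3): P = [1, 6] / [5];  Q = [1, 3] / [2]
  Insert 3 (step 4): P = [1, 3] / [5, 6];  Q = [1, 3] / [2, 4]
  Insert 8 (step 5): P = [1, 3, 8] / [5, 6];  Q = [1, 3, 5] / [2, 4]
  Insert 7 (step 6): P = [1, 3, 7] / [5, 6, 8];  Q = [1, 3, 5] / [2, 4, 6]
  Insert 2 (step 7): P = [1, 2, 7] / [3, 6, 8] / [5];  Q = [1, 3, 5] / [2, 4, 6] / [7]
  Insert 4 (step 8): P = [1, 2, 4] / [3, 6, 7] / [5, 8];  Q = [1, 3, 5] / [2, 4, 6] / [7, 8]
Final shape: (3, 3, 2).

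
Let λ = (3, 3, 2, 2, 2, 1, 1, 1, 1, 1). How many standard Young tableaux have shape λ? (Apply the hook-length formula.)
# SYT of shape (3, 3, 2, 2, 2, 1, 1, 1, 1, 1) = 123760

Hook-length formula: f^λ = n! / Π hook(c), product over all cells c of the Young diagram. For λ = (3, 3, 2, 2, 2, 1, 1, 1, 1, 1), n = 17 boxes. Hook lengths by row (left-to-right, top-to-bottom): [12, 6, 2]; [11, 5, 1]; [9, 3]; [8, 2]; [7, 1]; [5]; [4]; [3]; [2]; [1]. Product of hooks = 2874009600. So f^λ = 17! / 2874009600 = 355687428096000 / 2874009600 = 123760.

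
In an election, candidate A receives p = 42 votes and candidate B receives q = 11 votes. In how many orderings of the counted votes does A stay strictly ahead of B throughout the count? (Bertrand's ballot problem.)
Strict-lead orderings = 44583704620

Total orderings of the 53 votes with 42 for A: C(53, 42) = 76223753060. By the Bertrand ballot formula (Cycle Lemma / reflection principle), the number of orderings in which A is strictly ahead of B throughout is (p − q)/(p + q) · C(p + q, p) = (42 − 11)/(42 + 11) · 76223753060 = 44583704620.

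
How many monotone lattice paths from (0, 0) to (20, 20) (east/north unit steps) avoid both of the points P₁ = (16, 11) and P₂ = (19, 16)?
Number of paths = 111875399745

Inclusion–exclusion. Total paths: C(40, 20) = 137846528820. Through P₁: C(27, 16)·C(13, 4) = 9322094925. Through P₂: C(35, 19)·C(5, 1) = 20299644750. Since P₁ is strictly southwest of P₂, a monotone path through both must visit P₁ then P₂; paths through both = C(27, 16)·C(8, 3)·C(5, 1) = 3650610600. Avoid both = 137846528820 − 9322094925 − 20299644750 + 3650610600 = 111875399745.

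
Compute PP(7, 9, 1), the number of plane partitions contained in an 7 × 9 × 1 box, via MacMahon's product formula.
PP(7, 9, 1) = 11440

Evaluate the triple product over i = 1..7, j = 1..9, k = 1..1. The factors are (2/1) · (3/2) · (4/3) · (5/4) · (6/5) · (7/6) · (8/7) · (9/8) · … (63 factors total). The numerators and denominators telescope so the product is an integer; carrying out the multiplication exactly gives PP(7, 9, 1) = 11440.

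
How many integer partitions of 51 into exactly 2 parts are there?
p(51, 2 parts) = 25

Partitions of n into exactly k parts are in bijection with partitions of n − k into at most k parts (subtract 1 from each part). So p(51, exactly 2) = p(49, parts ≤ 2). Computing via the recurrence p(m, j) = p(m, j−1) + p(m−j, j) gives 25.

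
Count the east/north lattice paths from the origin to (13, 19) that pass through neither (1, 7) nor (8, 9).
Number of paths = 253602286

Inclusion–exclusion. Total paths: C(32, 13) = 347373600. Through P₁: C(8, 1)·C(24, 12) = 21633248. Through P₂: C(17, 8)·C(15, 5) = 73002930. Since P₁ is strictly southwest of P₂, a monotone path through both must visit P₁ then P₂; paths through both = C(8, 1)·C(9, 7)·C(15, 5) = 864864. Avoid both = 347373600 − 21633248 − 73002930 + 864864 = 253602286.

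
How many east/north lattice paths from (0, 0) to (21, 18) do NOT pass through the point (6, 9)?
Number of paths = 55815086470

Total paths from (0, 0) to (21, 18): C(39, 21) = 62359143990. Paths through (6, 9): (paths (0, 0) → (6, 9)) × (paths (6, 9) → (21, 18)) = C(15, 6) · C(24, 15) = 5005 · 1307504 = 6544057520. Avoidance count = 62359143990 − 6544057520 = 55815086470.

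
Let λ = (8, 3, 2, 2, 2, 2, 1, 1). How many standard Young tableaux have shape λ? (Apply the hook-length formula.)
# SYT of shape (8, 3, 2, 2, 2, 2, 1, 1) = 155195040

Hook-length formula: f^λ = n! / Π hook(c), product over all cells c of the Young diagram. For λ = (8, 3, 2, 2, 2, 2, 1, 1), n = 21 boxes. Hook lengths by row (left-to-right, top-to-bottom): [15, 12, 7, 5, 4, 3, 2, 1]; [9, 6, 1]; [7, 4]; [6, 3]; [5, 2]; [4, 1]; [2]; [1]. Product of hooks = 329204736000. So f^λ = 21! / 329204736000 = 51090942171709440000 / 329204736000 = 155195040.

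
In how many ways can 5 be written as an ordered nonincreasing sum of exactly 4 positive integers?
p(5, 4 parts) = 1

Partitions of n into exactly k parts ↔ partitions of n − k into at most k parts (subtract 1 from each part). For n = 5, k = 4, the partitions are: 2+1+1+1. Count = 1.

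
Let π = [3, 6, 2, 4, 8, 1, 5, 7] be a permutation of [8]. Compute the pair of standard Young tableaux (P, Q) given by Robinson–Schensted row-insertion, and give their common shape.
P = [1, 4, 5, 7] / [2, 6, 8] / [3];  Q = [1, 2, 5, 8] / [3, 4, 7] / [6];  common shape = (4, 3, 1)

Row-insert the values π_1, π_2, … into P one at a time, bumping the leftmost entry strictly greater than the inserted value down to the next row. The recording tableau Q records, in position (i, j), the step at which that cell was added to P.
  Insert 3 (step 1): P = [3];  Q = [1]
  Insert 6 (step 2): P = [3, 6];  Q = [1, 2]
  Insert 2 (step 3): P = [2, 6] / [3];  Q = [1, 2] / [3]
  Insert 4 (step 4): P = [2, 4] / [3, 6];  Q = [1, 2] / [3, 4]
  Insert 8 (step 5): P = [2, 4, 8] / [3, 6];  Q = [1, 2, 5] / [3, 4]
  Insert 1 (step 6): P = [1, 4, 8] / [2, 6] / [3];  Q = [1, 2, 5] / [3, 4] / [6]
  Insert 5 (step 7): P = [1, 4, 5] / [2, 6, 8] / [3];  Q = [1, 2, 5] / [3, 4, 7] / [6]
  Insert 7 (step 8): P = [1, 4, 5, 7] / [2, 6, 8] / [3];  Q = [1, 2, 5, 8] / [3, 4, 7] / [6]
Final shape: (4, 3, 1).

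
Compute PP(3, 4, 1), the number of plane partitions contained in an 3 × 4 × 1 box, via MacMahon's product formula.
PP(3, 4, 1) = 35

Evaluate the triple product over i = 1..3, j = 1..4, k = 1..1. The factors are (2/1) · (3/2) · (4/3) · (5/4) · (3/2) · (4/3) · (5/4) · (6/5) · … (12 factors total). The numerators and denominators telescope so the product is an integer; carrying out the multiplication exactly gives PP(3, 4, 1) = 35.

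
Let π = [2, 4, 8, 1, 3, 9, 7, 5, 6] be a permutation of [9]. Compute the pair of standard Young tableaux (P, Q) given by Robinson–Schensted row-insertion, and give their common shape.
P = [1, 3, 5, 6] / [2, 4, 7, 9] / [8];  Q = [1, 2, 3, 6] / [4, 5, 7, 9] / [8];  common shape = (4, 4, 1)

Row-insert the values π_1, π_2, … into P one at a time, bumping the leftmost entry strictly greater than the inserted value down to the next row. The recording tableau Q records, in position (i, j), the step at which that cell was added to P.
  Insert 2 (step 1): P = [2];  Q = [1]
  Insert 4 (step 2): P = [2, 4];  Q = [1, 2]
  Insert 8 (step 3): P = [2, 4, 8];  Q = [1, 2, 3]
  Insert 1 (step 4): P = [1, 4, 8] / [2];  Q = [1, 2, 3] / [4]
  Insert 3 (step 5): P = [1, 3, 8] / [2, 4];  Q = [1, 2, 3] / [4, 5]
  Insert 9 (step 6): P = [1, 3, 8, 9] / [2, 4];  Q = [1, 2, 3, 6] / [4, 5]
  Insert 7 (step 7): P = [1, 3, 7, 9] / [2, 4, 8];  Q = [1, 2, 3, 6] / [4, 5, 7]
  Insert 5 (step 8): P = [1, 3, 5, 9] / [2, 4, 7] / [8];  Q = [1, 2, 3, 6] / [4, 5, 7] / [8]
  Insert 6 (step 9): P = [1, 3, 5, 6] / [2, 4, 7, 9] / [8];  Q = [1, 2, 3, 6] / [4, 5, 7, 9] / [8]
Final shape: (4, 4, 1).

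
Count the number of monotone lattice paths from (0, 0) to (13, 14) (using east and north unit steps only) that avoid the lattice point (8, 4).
Number of paths = 18571815

Total paths from (0, 0) to (13, 14): C(27, 13) = 20058300. Paths through (8, 4): (paths (0, 0) → (8, 4)) × (paths (8, 4) → (13, 14)) = C(12, 8) · C(15, 5) = 495 · 3003 = 1486485. Avoidance count = 20058300 − 1486485 = 18571815.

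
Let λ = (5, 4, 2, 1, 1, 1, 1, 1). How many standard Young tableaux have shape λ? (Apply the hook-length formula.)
# SYT of shape (5, 4, 2, 1, 1, 1, 1, 1) = 360360

Hook-length formula: f^λ = n! / Π hook(c), product over all cells c of the Young diagram. For λ = (5, 4, 2, 1, 1, 1, 1, 1), n = 16 boxes. Hook lengths by row (left-to-right, top-to-bottom): [12, 6, 4, 3, 1]; [10, 4, 2, 1]; [7, 1]; [5]; [4]; [3]; [2]; [1]. Product of hooks = 58060800. So f^λ = 16! / 58060800 = 20922789888000 / 58060800 = 360360.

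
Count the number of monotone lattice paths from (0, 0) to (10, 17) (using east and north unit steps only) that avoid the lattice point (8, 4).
Number of paths = 8384310

Total paths from (0, 0) to (10, 17): C(27, 10) = 8436285. Paths through (8, 4): (paths (0, 0) → (8, 4)) × (paths (8, 4) → (10, 17)) = C(12, 8) · C(15, 2) = 495 · 105 = 51975. Avoidance count = 8436285 − 51975 = 8384310.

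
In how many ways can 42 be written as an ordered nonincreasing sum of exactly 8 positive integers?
p(42, 8 parts) = 4417

Partitions of n into exactly k parts are in bijection with partitions of n − k into at most k parts (subtract 1 from each part). So p(42, exactly 8) = p(34, parts ≤ 8). Computing via the recurrence p(m, j) = p(m, j−1) + p(m−j, j) gives 4417.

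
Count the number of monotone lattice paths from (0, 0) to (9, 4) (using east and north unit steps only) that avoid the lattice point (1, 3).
Number of paths = 679

Total paths from (0, 0) to (9, 4): C(13, 9) = 715. Paths through (1, 3): (paths (0, 0) → (1, 3)) × (paths (1, 3) → (9, 4)) = C(4, 1) · C(9, 8) = 4 · 9 = 36. Avoidance count = 715 − 36 = 679.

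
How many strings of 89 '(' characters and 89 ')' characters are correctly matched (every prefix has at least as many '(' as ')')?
C_89 = 254224158304000796523953440778841647086547372026600

These balanced parentheses are counted by the Catalan number C_n = (1/(n + 1)) · C(2n, n). For n = 89: C_89 = (1/90) · C(178, 89) = 22880174247360071687155809670095748237789263482394000/90 = 254224158304000796523953440778841647086547372026600.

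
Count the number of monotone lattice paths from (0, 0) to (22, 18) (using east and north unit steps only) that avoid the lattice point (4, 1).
Number of paths = 90692423550

Total paths from (0, 0) to (22, 18): C(40, 22) = 113380261800. Paths through (4, 1): (paths (0, 0) → (4, 1)) × (paths (4, 1) → (22, 18)) = C(5, 4) · C(35, 18) = 5 · 4537567650 = 22687838250. Avoidance count = 113380261800 − 22687838250 = 90692423550.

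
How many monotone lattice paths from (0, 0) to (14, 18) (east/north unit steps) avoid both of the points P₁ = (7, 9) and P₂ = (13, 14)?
Number of paths = 266696900

Inclusion–exclusion. Total paths: C(32, 14) = 471435600. Through P₁: C(16, 7)·C(16, 7) = 130873600. Through P₂: C(27, 13)·C(5, 1) = 100291500. Since P₁ is strictly southwest of P₂, a monotone path through both must visit P₁ then P₂; paths through both = C(16, 7)·C(11, 6)·C(5, 1) = 26426400. Avoid both = 471435600 − 130873600 − 100291500 + 26426400 = 266696900.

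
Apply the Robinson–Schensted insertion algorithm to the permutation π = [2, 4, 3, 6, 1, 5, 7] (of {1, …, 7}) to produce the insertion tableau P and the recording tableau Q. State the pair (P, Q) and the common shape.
P = [1, 3, 5, 7] / [2, 6] / [4];  Q = [1, 2, 4, 7] / [3, 6] / [5];  common shape = (4, 2, 1)

Row-insert the values π_1, π_2, … into P one at a time, bumping the leftmost entry strictly greater than the inserted value down to the next row. The recording tableau Q records, in position (i, j), the step at which that cell was added to P.
  Insert 2 (step 1): P = [2];  Q = [1]
  Insert 4 (step 2): P = [2, 4];  Q = [1, 2]
  Insert 3 (step 3): P = [2, 3] / [4];  Q = [1, 2] / [3]
  Insert 6 (step 4): P = [2, 3, 6] / [4];  Q = [1, 2, 4] / [3]
  Insert 1 (step 5): P = [1, 3, 6] / [2] / [4];  Q = [1, 2, 4] / [3] / [5]
  Insert 5 (step 6): P = [1, 3, 5] / [2, 6] / [4];  Q = [1, 2, 4] / [3, 6] / [5]
  Insert 7 (step 7): P = [1, 3, 5, 7] / [2, 6] / [4];  Q = [1, 2, 4, 7] / [3, 6] / [5]
Final shape: (4, 2, 1).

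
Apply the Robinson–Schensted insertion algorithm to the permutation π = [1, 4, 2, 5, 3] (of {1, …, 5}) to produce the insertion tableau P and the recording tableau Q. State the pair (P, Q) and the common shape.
P = [1, 2, 3] / [4, 5];  Q = [1, 2, 4] / [3, 5];  common shape = (3, 2)

Row-insert the values π_1, π_2, … into P one at a time, bumping the leftmost entry strictly greater than the inserted value down to the next row. The recording tableau Q records, in position (i, j), the step at which that cell was added to P.
  Insert 1 (step 1): P = [1];  Q = [1]
  Insert 4 (step 2): P = [1, 4];  Q = [1, 2]
  Insert 2 (step 3): P = [1, 2] / [4];  Q = [1, 2] / [3]
  Insert 5 (step 4): P = [1, 2, 5] / [4];  Q = [1, 2, 4] / [3]
  Insert 3 (step 5): P = [1, 2, 3] / [4, 5];  Q = [1, 2, 4] / [3, 5]
Final shape: (3, 2).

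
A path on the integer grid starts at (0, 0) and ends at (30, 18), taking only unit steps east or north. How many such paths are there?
Number of paths = 7309837001104

A monotone lattice path from (0, 0) to (30, 18) consists of 30 east steps and 18 north steps in some order, so it is determined by which 30 of the 48 steps are east. The count is C(48, 30) = 7309837001104.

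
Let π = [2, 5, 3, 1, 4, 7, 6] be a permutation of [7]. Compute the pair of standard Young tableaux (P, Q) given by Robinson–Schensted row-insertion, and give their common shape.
P = [1, 3, 4, 6] / [2, 7] / [5];  Q = [1, 2, 5, 6] / [3, 7] / [4];  common shape = (4, 2, 1)

Row-insert the values π_1, π_2, … into P one at a time, bumping the leftmost entry strictly greater than the inserted value down to the next row. The recording tableau Q records, in position (i, j), the step at which that cell was added to P.
  Insert 2 (step 1): P = [2];  Q = [1]
  Insert 5 (step 2): P = [2, 5];  Q = [1, 2]
  Insert 3 (step 3): P = [2, 3] / [5];  Q = [1, 2] / [3]
  Insert 1 (step 4): P = [1, 3] / [2] / [5];  Q = [1, 2] / [3] / [4]
  Insert 4 (step 5): P = [1, 3, 4] / [2] / [5];  Q = [1, 2, 5] / [3] / [4]
  Insert 7 (step 6): P = [1, 3, 4, 7] / [2] / [5];  Q = [1, 2, 5, 6] / [3] / [4]
  Insert 6 (step 7): P = [1, 3, 4, 6] / [2, 7] / [5];  Q = [1, 2, 5, 6] / [3, 7] / [4]
Final shape: (4, 2, 1).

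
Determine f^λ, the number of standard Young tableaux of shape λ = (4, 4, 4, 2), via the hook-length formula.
# SYT of shape (4, 4, 4, 2) = 12012

Hook-length formula: f^λ = n! / Π hook(c), product over all cells c of the Young diagram. For λ = (4, 4, 4, 2), n = 14 boxes. Hook lengths by row (left-to-right, top-to-bottom): [7, 6, 4, 3]; [6, 5, 3, 2]; [5, 4, 2, 1]; [2, 1]. Product of hooks = 7257600. So f^λ = 14! / 7257600 = 87178291200 / 7257600 = 12012.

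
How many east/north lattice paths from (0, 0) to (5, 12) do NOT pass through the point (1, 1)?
Number of paths = 3458

Total paths from (0, 0) to (5, 12): C(17, 5) = 6188. Paths through (1, 1): (paths (0, 0) → (1, 1)) × (paths (1, 1) → (5, 12)) = C(2, 1) · C(15, 4) = 2 · 1365 = 2730. Avoidance count = 6188 − 2730 = 3458.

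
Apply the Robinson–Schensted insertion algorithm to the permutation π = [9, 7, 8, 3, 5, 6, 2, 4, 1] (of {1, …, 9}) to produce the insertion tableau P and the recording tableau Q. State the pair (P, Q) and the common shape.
P = [1, 4, 6] / [2, 5] / [3, 8] / [7] / [9];  Q = [1, 3, 6] / [2, 5] / [4, 8] / [7] / [9];  common shape = (3, 2, 2, 1, 1)

Row-insert the values π_1, π_2, … into P one at a time, bumping the leftmost entry strictly greater than the inserted value down to the next row. The recording tableau Q records, in position (i, j), the step at which that cell was added to P.
  Insert 9 (step 1): P = [9];  Q = [1]
  Insert 7 (step 2): P = [7] / [9];  Q = [1] / [2]
  Insert 8 (step 3): P = [7, 8] / [9];  Q = [1, 3] / [2]
  Insert 3 (step 4): P = [3, 8] / [7] / [9];  Q = [1, 3] / [2] / [4]
  Insert 5 (step 5): P = [3, 5] / [7, 8] / [9];  Q = [1, 3] / [2, 5] / [4]
  Insert 6 (step 6): P = [3, 5, 6] / [7, 8] / [9];  Q = [1, 3, 6] / [2, 5] / [4]
  Insert 2 (step 7): P = [2, 5, 6] / [3, 8] / [7] / [9];  Q = [1, 3, 6] / [2, 5] / [4] / [7]
  Insert 4 (step 8): P = [2, 4, 6] / [3, 5] / [7, 8] / [9];  Q = [1, 3, 6] / [2, 5] / [4, 8] / [7]
  Insert 1 (step 9): P = [1, 4, 6] / [2, 5] / [3, 8] / [7] / [9];  Q = [1, 3, 6] / [2, 5] / [4, 8] / [7] / [9]
Final shape: (3, 2, 2, 1, 1).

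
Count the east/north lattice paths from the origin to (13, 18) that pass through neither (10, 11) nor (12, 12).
Number of paths = 152405099

Inclusion–exclusion. Total paths: C(31, 13) = 206253075. Through P₁: C(21, 10)·C(10, 3) = 42325920. Through P₂: C(24, 12)·C(7, 1) = 18929092. Since P₁ is strictly southwest of P₂, a monotone path through both must visit P₁ then P₂; paths through both = C(21, 10)·C(3, 2)·C(7, 1) = 7407036. Avoid both = 206253075 − 42325920 − 18929092 + 7407036 = 152405099.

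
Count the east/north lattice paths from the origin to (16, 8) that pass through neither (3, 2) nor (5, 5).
Number of paths = 408823

Inclusion–exclusion. Total paths: C(24, 16) = 735471. Through P₁: C(5, 3)·C(19, 13) = 271320. Through P₂: C(10, 5)·C(14, 11) = 91728. Since P₁ is strictly southwest of P₂, a monotone path through both must visit P₁ then P₂; paths through both = C(5, 3)·C(5, 2)·C(14, 11) = 36400. Avoid both = 735471 − 271320 − 91728 + 36400 = 408823.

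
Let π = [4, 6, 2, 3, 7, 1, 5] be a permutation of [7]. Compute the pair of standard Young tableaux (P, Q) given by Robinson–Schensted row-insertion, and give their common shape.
P = [1, 3, 5] / [2, 6, 7] / [4];  Q = [1, 2, 5] / [3, 4, 7] / [6];  common shape = (3, 3, 1)

Row-insert the values π_1, π_2, … into P one at a time, bumping the leftmost entry strictly greater than the inserted value down to the next row. The recording tableau Q records, in position (i, j), the step at which that cell was added to P.
  Insert 4 (step 1): P = [4];  Q = [1]
  Insert 6 (step 2): P = [4, 6];  Q = [1, 2]
  Insert 2 (step 3): P = [2, 6] / [4];  Q = [1, 2] / [3]
  Insert 3 (step 4): P = [2, 3] / [4, 6];  Q = [1, 2] / [3, 4]
  Insert 7 (step 5): P = [2, 3, 7] / [4, 6];  Q = [1, 2, 5] / [3, 4]
  Insert 1 (step 6): P = [1, 3, 7] / [2, 6] / [4];  Q = [1, 2, 5] / [3, 4] / [6]
  Insert 5 (step 7): P = [1, 3, 5] / [2, 6, 7] / [4];  Q = [1, 2, 5] / [3, 4, 7] / [6]
Final shape: (3, 3, 1).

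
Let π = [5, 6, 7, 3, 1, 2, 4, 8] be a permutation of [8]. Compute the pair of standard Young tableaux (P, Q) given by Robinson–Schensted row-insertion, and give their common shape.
P = [1, 2, 4, 8] / [3, 6, 7] / [5];  Q = [1, 2, 3, 8] / [4, 6, 7] / [5];  common shape = (4, 3, 1)

Row-insert the values π_1, π_2, … into P one at a time, bumping the leftmost entry strictly greater than the inserted value down to the next row. The recording tableau Q records, in position (i, j), the step at which that cell was added to P.
  Insert 5 (step 1): P = [5];  Q = [1]
  Insert 6 (step 2): P = [5, 6];  Q = [1, 2]
  Insert 7 (step 3): P = [5, 6, 7];  Q = [1, 2, 3]
  Insert 3 (step 4): P = [3, 6, 7] / [5];  Q = [1, 2, 3] / [4]
  Insert 1 (step 5): P = [1, 6, 7] / [3] / [5];  Q = [1, 2, 3] / [4] / [5]
  Insert 2 (step 6): P = [1, 2, 7] / [3, 6] / [5];  Q = [1, 2, 3] / [4, 6] / [5]
  Insert 4 (step 7): P = [1, 2, 4] / [3, 6, 7] / [5];  Q = [1, 2, 3] / [4, 6, 7] / [5]
  Insert 8 (step 8): P = [1, 2, 4, 8] / [3, 6, 7] / [5];  Q = [1, 2, 3, 8] / [4, 6, 7] / [5]
Final shape: (4, 3, 1).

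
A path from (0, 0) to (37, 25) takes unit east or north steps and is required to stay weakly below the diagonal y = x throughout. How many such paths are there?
Number of paths = 50428212886159017

By the reflection principle (André's argument), the number of monotone paths to (37, 25) with n ≤ m that never go above y = x is C(62, 37) − C(62, 38) = 147405545359541742 − 96977332473382725 = 50428212886159017.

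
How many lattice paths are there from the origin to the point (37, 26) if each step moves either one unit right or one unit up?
Number of paths = 357174975294274221

A monotone lattice path from (0, 0) to (37, 26) consists of 37 east steps and 26 north steps in some order, so it is determined by which 37 of the 63 steps are east. The count is C(63, 37) = 357174975294274221.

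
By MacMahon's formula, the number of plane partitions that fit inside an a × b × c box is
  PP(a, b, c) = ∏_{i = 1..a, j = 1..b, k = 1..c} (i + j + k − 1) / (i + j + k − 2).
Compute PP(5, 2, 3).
PP(5, 2, 3) = 1176

Evaluate the triple product over i = 1..5, j = 1..2, k = 1..3. The factors are (2/1) · (3/2) · (4/3) · (3/2) · (4/3) · (5/4) · (3/2) · (4/3) · … (30 factors total). The numerators and denominators telescope so the product is an integer; carrying out the multiplication exactly gives PP(5, 2, 3) = 1176.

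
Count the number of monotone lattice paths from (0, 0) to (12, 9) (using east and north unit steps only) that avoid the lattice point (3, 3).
Number of paths = 193830

Total paths from (0, 0) to (12, 9): C(21, 12) = 293930. Paths through (3, 3): (paths (0, 0) → (3, 3)) × (paths (3, 3) → (12, 9)) = C(6, 3) · C(15, 9) = 20 · 5005 = 100100. Avoidance count = 293930 − 100100 = 193830.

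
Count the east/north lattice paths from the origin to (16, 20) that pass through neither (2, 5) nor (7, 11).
Number of paths = 4603566510

Inclusion–exclusion. Total paths: C(36, 16) = 7307872110. Through P₁: C(7, 2)·C(29, 14) = 1628733960. Through P₂: C(18, 7)·C(18, 9) = 1547282880. Since P₁ is strictly southwest of P₂, a monotone path through both must visit P₁ then P₂; paths through both = C(7, 2)·C(11, 5)·C(18, 9) = 471711240. Avoid both = 7307872110 − 1628733960 − 1547282880 + 471711240 = 4603566510.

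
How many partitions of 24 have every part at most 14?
p(24, parts ≤ 14) = 1478

Use the recurrence p(n, m) = p(n, m−1) + p(n−m, m): either the largest part is < m (count p(n, m−1)) or the largest part is exactly m (remove one copy of m, count p(n−m, m)). With p(0, ·) = 1 this gives p(24, parts ≤ 14) = 1478. (By conjugating Young diagrams, this also counts partitions of 24 into at most 14 parts.)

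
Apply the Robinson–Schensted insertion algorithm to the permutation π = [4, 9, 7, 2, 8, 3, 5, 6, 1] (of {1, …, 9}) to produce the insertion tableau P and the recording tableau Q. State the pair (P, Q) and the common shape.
P = [1, 3, 5, 6] / [2, 7, 8] / [4] / [9];  Q = [1, 2, 5, 8] / [3, 6, 7] / [4] / [9];  common shape = (4, 3, 1, 1)

Row-insert the values π_1, π_2, … into P one at a time, bumping the leftmost entry strictly greater than the inserted value down to the next row. The recording tableau Q records, in position (i, j), the step at which that cell was added to P.
  Insert 4 (step 1): P = [4];  Q = [1]
  Insert 9 (step 2): P = [4, 9];  Q = [1, 2]
  Insert 7 (step 3): P = [4, 7] / [9];  Q = [1, 2] / [3]
  Insert 2 (step 4): P = [2, 7] / [4] / [9];  Q = [1, 2] / [3] / [4]
  Insert 8 (step 5): P = [2, 7, 8] / [4] / [9];  Q = [1, 2, 5] / [3] / [4]
  Insert 3 (step 6): P = [2, 3, 8] / [4, 7] / [9];  Q = [1, 2, 5] / [3, 6] / [4]
  Insert 5 (step 7): P = [2, 3, 5] / [4, 7, 8] / [9];  Q = [1, 2, 5] / [3, 6, 7] / [4]
  Insert 6 (step 8): P = [2, 3, 5, 6] / [4, 7, 8] / [9];  Q = [1, 2, 5, 8] / [3, 6, 7] / [4]
  Insert 1 (step 9): P = [1, 3, 5, 6] / [2, 7, 8] / [4] / [9];  Q = [1, 2, 5, 8] / [3, 6, 7] / [4] / [9]
Final shape: (4, 3, 1, 1).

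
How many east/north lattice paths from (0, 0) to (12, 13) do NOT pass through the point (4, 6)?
Number of paths = 3848950

Total paths from (0, 0) to (12, 13): C(25, 12) = 5200300. Paths through (4, 6): (paths (0, 0) → (4, 6)) × (paths (4, 6) → (12, 13)) = C(10, 4) · C(15, 8) = 210 · 6435 = 1351350. Avoidance count = 5200300 − 1351350 = 3848950.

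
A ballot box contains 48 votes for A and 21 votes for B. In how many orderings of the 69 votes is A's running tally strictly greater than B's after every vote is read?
Strict-lead orderings = 105576915432168180

Total orderings of the 69 votes with 48 for A: C(69, 48) = 269807672771096460. By the Bertrand ballot formula (Cycle Lemma / reflection principle), the number of orderings in which A is strictly ahead of B throughout is (p − q)/(p + q) · C(p + q, p) = (48 − 21)/(48 + 21) · 269807672771096460 = 105576915432168180.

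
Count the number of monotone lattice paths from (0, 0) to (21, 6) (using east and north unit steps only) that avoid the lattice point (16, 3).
Number of paths = 241746

Total paths from (0, 0) to (21, 6): C(27, 21) = 296010. Paths through (16, 3): (paths (0, 0) → (16, 3)) × (paths (16, 3) → (21, 6)) = C(19, 16) · C(8, 5) = 969 · 56 = 54264. Avoidance count = 296010 − 54264 = 241746.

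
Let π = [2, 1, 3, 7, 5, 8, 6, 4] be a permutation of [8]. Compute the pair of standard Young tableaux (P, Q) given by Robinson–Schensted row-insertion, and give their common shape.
P = [1, 3, 4, 6] / [2, 5, 8] / [7];  Q = [1, 3, 4, 6] / [2, 5, 7] / [8];  common shape = (4, 3, 1)

Row-insert the values π_1, π_2, … into P one at a time, bumping the leftmost entry strictly greater than the inserted value down to the next row. The recording tableau Q records, in position (i, j), the step at which that cell was added to P.
  Insert 2 (step 1): P = [2];  Q = [1]
  Insert 1 (step 2): P = [1] / [2];  Q = [1] / [2]
  Insert 3 (step 3): P = [1, 3] / [2];  Q = [1, 3] / [2]
  Insert 7 (step 4): P = [1, 3, 7] / [2];  Q = [1, 3, 4] / [2]
  Insert 5 (step 5): P = [1, 3, 5] / [2, 7];  Q = [1, 3, 4] / [2, 5]
  Insert 8 (step 6): P = [1, 3, 5, 8] / [2, 7];  Q = [1, 3, 4, 6] / [2, 5]
  Insert 6 (step 7): P = [1, 3, 5, 6] / [2, 7, 8];  Q = [1, 3, 4, 6] / [2, 5, 7]
  Insert 4 (step 8): P = [1, 3, 4, 6] / [2, 5, 8] / [7];  Q = [1, 3, 4, 6] / [2, 5, 7] / [8]
Final shape: (4, 3, 1).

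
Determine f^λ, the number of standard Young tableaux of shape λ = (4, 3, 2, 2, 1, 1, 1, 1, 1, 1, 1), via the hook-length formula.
# SYT of shape (4, 3, 2, 2, 1, 1, 1, 1, 1, 1, 1) = 583440

Hook-length formula: f^λ = n! / Π hook(c), product over all cells c of the Young diagram. For λ = (4, 3, 2, 2, 1, 1, 1, 1, 1, 1, 1), n = 18 boxes. Hook lengths by row (left-to-right, top-to-bottom): [14, 6, 3, 1]; [12, 4, 1]; [10, 2]; [9, 1]; [7]; [6]; [5]; [4]; [3]; [2]; [1]. Product of hooks = 10973491200. So f^λ = 18! / 10973491200 = 6402373705728000 / 10973491200 = 583440.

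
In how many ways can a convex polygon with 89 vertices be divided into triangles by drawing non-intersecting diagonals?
C_87 = 16435314834665426797069144960762886143367590394940

These polygon triangulations are counted by the Catalan number C_n = (1/(n + 1)) · C(2n, n). For n = 87: C_87 = (1/88) · C(174, 87) = 1446307705450557558142084756547133980616347954754720/88 = 16435314834665426797069144960762886143367590394940.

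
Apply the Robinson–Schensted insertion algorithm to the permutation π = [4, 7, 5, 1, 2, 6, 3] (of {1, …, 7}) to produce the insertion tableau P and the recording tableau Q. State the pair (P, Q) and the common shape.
P = [1, 2, 3] / [4, 5, 6] / [7];  Q = [1, 2, 6] / [3, 5, 7] / [4];  common shape = (3, 3, 1)

Row-insert the values π_1, π_2, … into P one at a time, bumping the leftmost entry strictly greater than the inserted value down to the next row. The recording tableau Q records, in position (i, j), the step at which that cell was added to P.
  Insert 4 (step 1): P = [4];  Q = [1]
  Insert 7 (step 2): P = [4, 7];  Q = [1, 2]
  Insert 5 (step 3): P = [4, 5] / [7];  Q = [1, 2] / [3]
  Insert 1 (step 4): P = [1, 5] / [4] / [7];  Q = [1, 2] / [3] / [4]
  Insert 2 (step 5): P = [1, 2] / [4, 5] / [7];  Q = [1, 2] / [3, 5] / [4]
  Insert 6 (step 6): P = [1, 2, 6] / [4, 5] / [7];  Q = [1, 2, 6] / [3, 5] / [4]
  Insert 3 (step 7): P = [1, 2, 3] / [4, 5, 6] / [7];  Q = [1, 2, 6] / [3, 5, 7] / [4]
Final shape: (3, 3, 1).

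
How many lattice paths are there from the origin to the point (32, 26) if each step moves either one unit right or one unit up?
Number of paths = 22150361247847371

A monotone lattice path from (0, 0) to (32, 26) consists of 32 east steps and 26 north steps in some order, so it is determined by which 32 of the 58 steps are east. The count is C(58, 32) = 22150361247847371.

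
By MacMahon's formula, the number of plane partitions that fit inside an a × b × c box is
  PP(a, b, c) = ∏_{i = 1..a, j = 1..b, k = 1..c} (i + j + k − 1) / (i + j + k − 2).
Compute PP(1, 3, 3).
PP(1, 3, 3) = 20

Evaluate the triple product over i = 1..1, j = 1..3, k = 1..3. The factors are (2/1) · (3/2) · (4/3) · (3/2) · (4/3) · (5/4) · (4/3) · (5/4) · … (9 factors total). The numerators and denominators telescope so the product is an integer; carrying out the multiplication exactly gives PP(1, 3, 3) = 20.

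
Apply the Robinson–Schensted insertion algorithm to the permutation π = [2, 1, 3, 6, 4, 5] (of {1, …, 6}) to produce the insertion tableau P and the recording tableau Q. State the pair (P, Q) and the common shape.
P = [1, 3, 4, 5] / [2, 6];  Q = [1, 3, 4, 6] / [2, 5];  common shape = (4, 2)

Row-insert the values π_1, π_2, … into P one at a time, bumping the leftmost entry strictly greater than the inserted value down to the next row. The recording tableau Q records, in position (i, j), the step at which that cell was added to P.
  Insert 2 (step 1): P = [2];  Q = [1]
  Insert 1 (step 2): P = [1] / [2];  Q = [1] / [2]
  Insert 3 (step 3): P = [1, 3] / [2];  Q = [1, 3] / [2]
  Insert 6 (step 4): P = [1, 3, 6] / [2];  Q = [1, 3, 4] / [2]
  Insert 4 (step 5): P = [1, 3, 4] / [2, 6];  Q = [1, 3, 4] / [2, 5]
  Insert 5 (step 6): P = [1, 3, 4, 5] / [2, 6];  Q = [1, 3, 4, 6] / [2, 5]
Final shape: (4, 2).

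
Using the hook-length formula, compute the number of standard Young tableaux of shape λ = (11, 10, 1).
# SYT of shape (11, 10, 1) = 1085280

Hook-length formula: f^λ = n! / Π hook(c), product over all cells c of the Young diagram. For λ = (11, 10, 1), n = 22 boxes. Hook lengths by row (left-to-right, top-to-bottom): [13, 11, 10, 9, 8, 7, 6, 5, 4, 3, 1]; [11, 9, 8, 7, 6, 5, 4, 3, 2, 1]; [1]. Product of hooks = 1035678099456000. So f^λ = 22! / 1035678099456000 = 1124000727777607680000 / 1035678099456000 = 1085280.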